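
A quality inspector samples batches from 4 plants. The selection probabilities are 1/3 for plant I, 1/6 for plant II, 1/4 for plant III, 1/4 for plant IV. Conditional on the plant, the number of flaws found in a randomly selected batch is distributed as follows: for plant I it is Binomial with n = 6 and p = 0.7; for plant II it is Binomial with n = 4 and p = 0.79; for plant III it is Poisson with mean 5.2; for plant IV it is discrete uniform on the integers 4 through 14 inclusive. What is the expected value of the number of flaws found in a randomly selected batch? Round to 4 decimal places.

Component means — I: 4.2; II: 3.16; III: 5.2; IV: 9.
E[X] = 0.333333·4.2 + 0.166667·3.16 + 0.25·5.2 + 0.25·9 = 5.47667.

5.4767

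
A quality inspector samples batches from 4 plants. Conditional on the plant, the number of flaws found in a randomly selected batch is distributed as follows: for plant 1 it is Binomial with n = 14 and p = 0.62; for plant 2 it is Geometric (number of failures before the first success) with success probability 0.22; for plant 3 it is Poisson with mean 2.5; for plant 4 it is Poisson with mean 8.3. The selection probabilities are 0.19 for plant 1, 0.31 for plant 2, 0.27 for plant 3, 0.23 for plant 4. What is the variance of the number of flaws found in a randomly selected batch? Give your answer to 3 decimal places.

Per component, 1: μ=8.68, E[X²]=78.6408; 2: μ=3.54545, E[X²]=28.686; 3: μ=2.5, E[X²]=8.75; 4: μ=8.3, E[X²]=77.19.
E[X] = 0.19·8.68 + 0.31·3.54545 + 0.27·2.5 + 0.23·8.3 = 5.33229.
E[X²] = 0.19·78.6408 + 0.31·28.686 + 0.27·8.75 + 0.23·77.19 = 43.9506.
Var(X) = E[X²] − (E[X])² = 43.9506 − 28.4333 = 15.5173.

15.517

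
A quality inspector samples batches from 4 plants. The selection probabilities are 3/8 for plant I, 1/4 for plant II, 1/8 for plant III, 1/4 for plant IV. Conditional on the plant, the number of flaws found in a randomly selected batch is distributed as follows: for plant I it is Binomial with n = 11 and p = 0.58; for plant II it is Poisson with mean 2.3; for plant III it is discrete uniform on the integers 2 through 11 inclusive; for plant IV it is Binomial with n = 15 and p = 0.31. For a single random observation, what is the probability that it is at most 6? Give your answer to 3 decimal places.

Conditional on each plant, P(X ≤ 6): I: 0.522255; II: 0.990638; III: 0.5; IV: 0.84912.
By total probability, P(X ≤ 6) = 0.375·0.522255 + 0.25·0.990638 + 0.125·0.5 + 0.25·0.84912 = 0.718285.

0.718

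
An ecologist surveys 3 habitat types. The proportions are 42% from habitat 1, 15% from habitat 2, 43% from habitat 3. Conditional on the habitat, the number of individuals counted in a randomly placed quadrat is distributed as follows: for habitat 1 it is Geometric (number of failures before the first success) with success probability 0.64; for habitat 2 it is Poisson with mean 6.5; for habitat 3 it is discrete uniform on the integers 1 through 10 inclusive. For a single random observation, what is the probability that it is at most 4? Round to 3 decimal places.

Conditional on each habitat, P(X ≤ 4): 1: 0.993953; 2: 0.223672; 3: 0.4.
By total probability, P(X ≤ 4) = 0.42·0.993953 + 0.15·0.223672 + 0.43·0.4 = 0.623011.

0.623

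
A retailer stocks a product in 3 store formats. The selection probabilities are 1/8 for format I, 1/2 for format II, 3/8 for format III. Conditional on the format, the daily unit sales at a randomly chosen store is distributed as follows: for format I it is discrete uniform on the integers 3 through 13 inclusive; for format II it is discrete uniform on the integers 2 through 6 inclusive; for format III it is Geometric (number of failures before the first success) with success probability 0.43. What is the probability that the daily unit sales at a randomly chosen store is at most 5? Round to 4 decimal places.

0.7962

Conditional on each format, P(X ≤ 5): I: 0.272727; II: 0.8; III: 0.965704.
By total probability, P(X ≤ 5) = 0.125·0.272727 + 0.5·0.8 + 0.375·0.965704 = 0.79623.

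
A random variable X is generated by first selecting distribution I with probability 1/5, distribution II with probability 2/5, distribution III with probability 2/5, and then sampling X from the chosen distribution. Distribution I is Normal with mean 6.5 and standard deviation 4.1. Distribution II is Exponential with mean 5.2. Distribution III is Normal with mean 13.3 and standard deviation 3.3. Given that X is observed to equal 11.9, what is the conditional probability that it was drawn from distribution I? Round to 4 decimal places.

0.1359

Likelihoods f(11.9 | ·): I: 0.0408738; II: 0.0195043; III: 0.110488.
Posterior ∝ prior × likelihood. Numerator for I: 0.2·0.0408738 = 0.00817476.
Normalizing constant: 0.2·0.0408738 + 0.4·0.0195043 + 0.4·0.110488 = 0.0601715.
P(I | observation) = 0.00817476 / 0.0601715 = 0.135858.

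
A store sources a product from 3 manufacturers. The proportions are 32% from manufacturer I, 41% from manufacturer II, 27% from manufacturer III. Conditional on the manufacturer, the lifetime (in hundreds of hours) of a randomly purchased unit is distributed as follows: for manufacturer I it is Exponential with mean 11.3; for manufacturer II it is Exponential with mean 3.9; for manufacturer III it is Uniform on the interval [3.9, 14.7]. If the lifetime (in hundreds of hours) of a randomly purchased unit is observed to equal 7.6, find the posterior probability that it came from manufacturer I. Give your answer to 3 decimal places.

Likelihoods f(7.6 | ·): I: 0.0451679; II: 0.0365273; III: 0.0925926.
Posterior ∝ prior × likelihood. Numerator for I: 0.32·0.0451679 = 0.0144537.
Normalizing constant: 0.32·0.0451679 + 0.41·0.0365273 + 0.27·0.0925926 = 0.0544299.
P(I | observation) = 0.0144537 / 0.0544299 = 0.265547.

0.266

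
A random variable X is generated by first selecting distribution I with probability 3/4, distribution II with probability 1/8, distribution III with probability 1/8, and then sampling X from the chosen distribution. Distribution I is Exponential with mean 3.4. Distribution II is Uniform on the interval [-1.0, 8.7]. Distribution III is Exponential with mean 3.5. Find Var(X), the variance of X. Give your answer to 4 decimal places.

Per component, I: μ=3.4, E[X²]=23.12; II: μ=3.85, E[X²]=22.6633; III: μ=3.5, E[X²]=24.5.
E[X] = 0.75·3.4 + 0.125·3.85 + 0.125·3.5 = 3.46875.
E[X²] = 0.75·23.12 + 0.125·22.6633 + 0.125·24.5 = 23.2354.
Var(X) = E[X²] − (E[X])² = 23.2354 − 12.0322 = 11.2032.

11.2032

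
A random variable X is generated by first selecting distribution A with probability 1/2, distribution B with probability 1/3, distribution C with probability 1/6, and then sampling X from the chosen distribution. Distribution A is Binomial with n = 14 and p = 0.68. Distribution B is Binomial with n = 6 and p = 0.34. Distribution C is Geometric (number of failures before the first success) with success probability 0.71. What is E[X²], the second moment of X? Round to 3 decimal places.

For each component E[X²] = Var + (mean)², giving A: 93.6768; B: 5.508; C: 0.742115.
Overall E[X²] = 0.5·93.6768 + 0.333333·5.508 + 0.166667·0.742115 = 48.7981.

48.798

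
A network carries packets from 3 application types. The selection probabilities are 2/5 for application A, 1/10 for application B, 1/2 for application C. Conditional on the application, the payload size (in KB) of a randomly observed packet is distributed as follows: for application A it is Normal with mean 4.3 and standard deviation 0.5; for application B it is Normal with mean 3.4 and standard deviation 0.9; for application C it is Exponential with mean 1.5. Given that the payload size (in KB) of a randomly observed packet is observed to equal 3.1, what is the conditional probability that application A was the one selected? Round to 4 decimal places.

Likelihoods f(3.1 | ·): A: 0.0447891; B: 0.419315; C: 0.0844047.
Posterior ∝ prior × likelihood. Numerator for A: 0.4·0.0447891 = 0.0179156.
Normalizing constant: 0.4·0.0447891 + 0.1·0.419315 + 0.5·0.0844047 = 0.102049.
P(A | observation) = 0.0179156 / 0.102049 = 0.175558.

0.1756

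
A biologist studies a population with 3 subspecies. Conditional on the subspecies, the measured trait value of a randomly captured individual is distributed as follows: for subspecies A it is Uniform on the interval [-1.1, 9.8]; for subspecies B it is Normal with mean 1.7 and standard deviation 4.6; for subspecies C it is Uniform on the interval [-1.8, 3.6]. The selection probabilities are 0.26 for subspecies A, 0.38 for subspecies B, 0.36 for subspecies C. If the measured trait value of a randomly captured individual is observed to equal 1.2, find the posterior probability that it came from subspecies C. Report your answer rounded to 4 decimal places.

Likelihoods f(1.2 | ·): A: 0.0917431; B: 0.0862158; C: 0.185185.
Posterior ∝ prior × likelihood. Numerator for C: 0.36·0.185185 = 0.0666667.
Normalizing constant: 0.26·0.0917431 + 0.38·0.0862158 + 0.36·0.185185 = 0.123282.
P(C | observation) = 0.0666667 / 0.123282 = 0.540766.

0.5408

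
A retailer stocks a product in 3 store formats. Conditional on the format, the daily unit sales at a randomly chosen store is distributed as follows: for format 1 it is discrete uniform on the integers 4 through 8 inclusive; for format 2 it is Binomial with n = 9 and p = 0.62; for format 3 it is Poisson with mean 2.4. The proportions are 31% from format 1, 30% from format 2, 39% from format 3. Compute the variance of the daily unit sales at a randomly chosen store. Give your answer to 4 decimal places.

4.9585

Per component, 1: μ=6, E[X²]=38; 2: μ=5.58, E[X²]=33.2568; 3: μ=2.4, E[X²]=8.16.
E[X] = 0.31·6 + 0.3·5.58 + 0.39·2.4 = 4.47.
E[X²] = 0.31·38 + 0.3·33.2568 + 0.39·8.16 = 24.9394.
Var(X) = E[X²] − (E[X])² = 24.9394 − 19.9809 = 4.95854.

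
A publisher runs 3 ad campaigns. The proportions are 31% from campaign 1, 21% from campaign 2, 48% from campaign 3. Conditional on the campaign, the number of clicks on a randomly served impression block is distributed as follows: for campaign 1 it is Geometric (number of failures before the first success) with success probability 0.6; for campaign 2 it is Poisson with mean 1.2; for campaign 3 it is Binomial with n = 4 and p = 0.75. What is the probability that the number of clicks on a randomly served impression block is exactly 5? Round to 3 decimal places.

0.003

Conditional on each campaign, P(X = 5): 1: 0.006144; 2: 0.00624556; 3: 0.
By total probability, P(X = 5) = 0.31·0.006144 + 0.21·0.00624556 + 0.48·0 = 0.00321621.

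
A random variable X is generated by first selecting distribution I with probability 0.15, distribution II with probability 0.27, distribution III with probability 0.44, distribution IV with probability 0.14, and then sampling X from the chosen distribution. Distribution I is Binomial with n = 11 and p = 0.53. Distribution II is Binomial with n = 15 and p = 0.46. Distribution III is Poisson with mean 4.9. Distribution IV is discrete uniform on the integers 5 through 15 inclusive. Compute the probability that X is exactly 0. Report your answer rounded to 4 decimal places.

0.0033

Conditional on each component, P(X = 0): I: 0.000247216; II: 9.68069e-05; III: 0.00744658; IV: 0.
By total probability, P(X = 0) = 0.15·0.000247216 + 0.27·9.68069e-05 + 0.44·0.00744658 + 0.14·0 = 0.00333972.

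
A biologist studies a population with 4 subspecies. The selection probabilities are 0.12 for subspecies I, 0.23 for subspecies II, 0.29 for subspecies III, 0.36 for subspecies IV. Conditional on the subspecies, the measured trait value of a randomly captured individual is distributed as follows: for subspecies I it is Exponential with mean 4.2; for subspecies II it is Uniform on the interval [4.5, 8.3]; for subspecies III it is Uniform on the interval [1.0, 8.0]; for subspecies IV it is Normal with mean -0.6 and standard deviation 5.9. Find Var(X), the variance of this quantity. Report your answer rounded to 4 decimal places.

Per component, I: μ=4.2, E[X²]=35.28; II: μ=6.4, E[X²]=42.1633; III: μ=4.5, E[X²]=24.3333; IV: μ=-0.6, E[X²]=35.17.
E[X] = 0.12·4.2 + 0.23·6.4 + 0.29·4.5 + 0.36·-0.6 = 3.065.
E[X²] = 0.12·35.28 + 0.23·42.1633 + 0.29·24.3333 + 0.36·35.17 = 33.649.
Var(X) = E[X²] − (E[X])² = 33.649 − 9.39423 = 24.2548.

24.2548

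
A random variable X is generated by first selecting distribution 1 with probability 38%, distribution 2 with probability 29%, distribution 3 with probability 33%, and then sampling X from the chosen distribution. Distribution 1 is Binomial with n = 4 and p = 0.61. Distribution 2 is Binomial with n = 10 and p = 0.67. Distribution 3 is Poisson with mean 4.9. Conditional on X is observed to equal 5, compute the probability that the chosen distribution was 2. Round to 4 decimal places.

0.4003

Likelihoods P(X=5 | ·): 1: 0; 2: 0.133151; 3: 0.17529.
Posterior ∝ prior × likelihood. Numerator for 2: 0.29·0.133151 = 0.0386138.
Normalizing constant: 0.38·0 + 0.29·0.133151 + 0.33·0.17529 = 0.0964593.
P(2 | observation) = 0.0386138 / 0.0964593 = 0.400311.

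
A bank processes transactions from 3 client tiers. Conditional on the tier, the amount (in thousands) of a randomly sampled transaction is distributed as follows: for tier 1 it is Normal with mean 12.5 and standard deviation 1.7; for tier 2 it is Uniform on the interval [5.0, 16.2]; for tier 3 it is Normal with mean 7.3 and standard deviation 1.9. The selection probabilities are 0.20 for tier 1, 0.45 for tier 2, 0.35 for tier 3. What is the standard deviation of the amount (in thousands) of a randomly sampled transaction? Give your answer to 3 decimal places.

Per component, 1: μ=12.5, E[X²]=159.14; 2: μ=10.6, E[X²]=122.813; 3: μ=7.3, E[X²]=56.9.
E[X] = 0.2·12.5 + 0.45·10.6 + 0.35·7.3 = 9.825.
E[X²] = 0.2·159.14 + 0.45·122.813 + 0.35·56.9 = 107.009.
Var(X) = E[X²] − (E[X])² = 107.009 − 96.5306 = 10.4784.
SD(X) = √10.4784 = 3.23703.

3.237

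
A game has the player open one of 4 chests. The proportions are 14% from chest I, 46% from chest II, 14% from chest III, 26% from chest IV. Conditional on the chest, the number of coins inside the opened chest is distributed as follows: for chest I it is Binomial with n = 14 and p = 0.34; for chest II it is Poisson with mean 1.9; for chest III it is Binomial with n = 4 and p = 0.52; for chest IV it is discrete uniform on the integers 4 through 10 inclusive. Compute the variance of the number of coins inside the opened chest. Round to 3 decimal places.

7.338

Per component, I: μ=4.76, E[X²]=25.7992; II: μ=1.9, E[X²]=5.51; III: μ=2.08, E[X²]=5.3248; IV: μ=7, E[X²]=53.
E[X] = 0.14·4.76 + 0.46·1.9 + 0.14·2.08 + 0.26·7 = 3.6516.
E[X²] = 0.14·25.7992 + 0.46·5.51 + 0.14·5.3248 + 0.26·53 = 20.672.
Var(X) = E[X²] − (E[X])² = 20.672 − 13.3342 = 7.33778.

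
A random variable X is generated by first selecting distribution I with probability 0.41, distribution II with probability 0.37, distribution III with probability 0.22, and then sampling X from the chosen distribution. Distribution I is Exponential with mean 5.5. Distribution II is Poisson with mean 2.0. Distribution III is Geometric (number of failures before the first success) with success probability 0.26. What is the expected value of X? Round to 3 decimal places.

Component means — I: 5.5; II: 2; III: 2.84615.
E[X] = 0.41·5.5 + 0.37·2 + 0.22·2.84615 = 3.62115.

3.621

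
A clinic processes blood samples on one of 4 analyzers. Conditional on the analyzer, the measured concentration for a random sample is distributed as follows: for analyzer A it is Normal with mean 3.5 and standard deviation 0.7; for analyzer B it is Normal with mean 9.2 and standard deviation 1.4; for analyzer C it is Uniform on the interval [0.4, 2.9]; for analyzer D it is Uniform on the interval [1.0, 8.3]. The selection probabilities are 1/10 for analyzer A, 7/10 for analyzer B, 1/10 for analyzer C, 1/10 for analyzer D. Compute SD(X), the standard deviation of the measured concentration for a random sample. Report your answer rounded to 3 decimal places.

3.125

Per component, A: μ=3.5, E[X²]=12.74; B: μ=9.2, E[X²]=86.6; C: μ=1.65, E[X²]=3.24333; D: μ=4.65, E[X²]=26.0633.
E[X] = 0.1·3.5 + 0.7·9.2 + 0.1·1.65 + 0.1·4.65 = 7.42.
E[X²] = 0.1·12.74 + 0.7·86.6 + 0.1·3.24333 + 0.1·26.0633 = 64.8247.
Var(X) = E[X²] − (E[X])² = 64.8247 − 55.0564 = 9.76827.
SD(X) = √9.76827 = 3.12542.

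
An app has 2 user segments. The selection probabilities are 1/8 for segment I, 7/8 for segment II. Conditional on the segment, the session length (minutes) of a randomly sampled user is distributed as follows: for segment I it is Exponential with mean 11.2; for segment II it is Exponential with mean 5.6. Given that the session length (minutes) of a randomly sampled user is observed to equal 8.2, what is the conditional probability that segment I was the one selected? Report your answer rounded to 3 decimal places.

Likelihoods f(8.2 | ·): I: 0.0429355; II: 0.0412934.
Posterior ∝ prior × likelihood. Numerator for I: 0.125·0.0429355 = 0.00536694.
Normalizing constant: 0.125·0.0429355 + 0.875·0.0412934 = 0.0414987.
P(I | observation) = 0.00536694 / 0.0414987 = 0.129328.

0.129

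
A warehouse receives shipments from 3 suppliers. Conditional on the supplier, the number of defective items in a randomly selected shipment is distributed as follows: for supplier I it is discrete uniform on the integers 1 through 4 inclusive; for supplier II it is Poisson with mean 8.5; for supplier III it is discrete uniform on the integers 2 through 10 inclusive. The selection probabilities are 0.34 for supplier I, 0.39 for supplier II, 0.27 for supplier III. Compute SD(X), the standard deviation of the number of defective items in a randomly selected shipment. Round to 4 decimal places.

Per component, I: μ=2.5, E[X²]=7.5; II: μ=8.5, E[X²]=80.75; III: μ=6, E[X²]=42.6667.
E[X] = 0.34·2.5 + 0.39·8.5 + 0.27·6 = 5.785.
E[X²] = 0.34·7.5 + 0.39·80.75 + 0.27·42.6667 = 45.5625.
Var(X) = E[X²] − (E[X])² = 45.5625 − 33.4662 = 12.0963.
SD(X) = √12.0963 = 3.47797.

3.4780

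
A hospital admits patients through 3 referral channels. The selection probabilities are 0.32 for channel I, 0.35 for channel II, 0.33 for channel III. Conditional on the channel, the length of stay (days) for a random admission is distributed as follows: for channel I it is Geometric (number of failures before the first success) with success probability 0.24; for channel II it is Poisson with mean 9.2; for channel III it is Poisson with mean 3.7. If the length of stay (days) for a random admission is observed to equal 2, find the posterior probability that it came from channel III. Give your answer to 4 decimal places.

Likelihoods P(X=2 | ·): I: 0.138624; II: 0.00427599; III: 0.169233.
Posterior ∝ prior × likelihood. Numerator for III: 0.33·0.169233 = 0.0558467.
Normalizing constant: 0.32·0.138624 + 0.35·0.00427599 + 0.33·0.169233 = 0.101703.
P(III | observation) = 0.0558467 / 0.101703 = 0.549116.

0.5491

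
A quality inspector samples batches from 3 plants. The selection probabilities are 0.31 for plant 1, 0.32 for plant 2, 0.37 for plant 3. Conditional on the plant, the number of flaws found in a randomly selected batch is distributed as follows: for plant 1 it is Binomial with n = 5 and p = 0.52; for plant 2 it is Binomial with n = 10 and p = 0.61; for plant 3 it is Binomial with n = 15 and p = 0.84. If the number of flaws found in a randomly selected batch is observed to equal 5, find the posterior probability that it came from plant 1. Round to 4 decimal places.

Likelihoods P(X=5 | ·): 1: 0.0380204; 2: 0.192032; 3: 1.38087e-05.
Posterior ∝ prior × likelihood. Numerator for 1: 0.31·0.0380204 = 0.0117863.
Normalizing constant: 0.31·0.0380204 + 0.32·0.192032 + 0.37·1.38087e-05 = 0.0732416.
P(1 | observation) = 0.0117863 / 0.0732416 = 0.160924.

0.1609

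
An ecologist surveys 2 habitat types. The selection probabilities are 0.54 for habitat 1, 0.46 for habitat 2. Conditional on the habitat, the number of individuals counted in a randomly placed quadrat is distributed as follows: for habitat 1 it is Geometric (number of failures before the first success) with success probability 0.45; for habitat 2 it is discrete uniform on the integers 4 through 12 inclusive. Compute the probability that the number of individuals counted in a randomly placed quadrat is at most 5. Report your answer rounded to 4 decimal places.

0.6273

Conditional on each habitat, P(X ≤ 5): 1: 0.972319; 2: 0.222222.
By total probability, P(X ≤ 5) = 0.54·0.972319 + 0.46·0.222222 = 0.627275.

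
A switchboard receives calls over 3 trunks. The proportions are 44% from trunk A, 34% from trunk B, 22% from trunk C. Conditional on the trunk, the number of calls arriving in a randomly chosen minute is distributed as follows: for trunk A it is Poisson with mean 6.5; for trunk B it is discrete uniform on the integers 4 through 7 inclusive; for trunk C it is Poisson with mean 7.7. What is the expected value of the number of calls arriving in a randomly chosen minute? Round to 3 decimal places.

6.424

Component means — A: 6.5; B: 5.5; C: 7.7.
E[X] = 0.44·6.5 + 0.34·5.5 + 0.22·7.7 = 6.424.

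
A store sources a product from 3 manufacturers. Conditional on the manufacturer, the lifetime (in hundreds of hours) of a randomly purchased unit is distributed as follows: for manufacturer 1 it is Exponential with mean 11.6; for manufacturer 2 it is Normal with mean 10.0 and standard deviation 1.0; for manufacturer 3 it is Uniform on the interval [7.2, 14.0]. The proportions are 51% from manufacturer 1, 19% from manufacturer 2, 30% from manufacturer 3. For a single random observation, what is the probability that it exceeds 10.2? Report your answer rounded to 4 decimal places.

Conditional on each manufacturer, P(X > 10.2): 1: 0.415069; 2: 0.42074; 3: 0.558824.
By total probability, P(X > 10.2) = 0.51·0.415069 + 0.19·0.42074 + 0.3·0.558824 = 0.459273.

0.4593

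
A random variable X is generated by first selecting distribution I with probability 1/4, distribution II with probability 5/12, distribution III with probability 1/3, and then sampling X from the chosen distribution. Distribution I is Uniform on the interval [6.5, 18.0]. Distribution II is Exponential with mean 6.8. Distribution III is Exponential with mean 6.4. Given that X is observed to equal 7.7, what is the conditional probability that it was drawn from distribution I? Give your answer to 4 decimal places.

0.3806

Likelihoods f(7.7 | ·): I: 0.0869565; II: 0.0473932; III: 0.0469148.
Posterior ∝ prior × likelihood. Numerator for I: 0.25·0.0869565 = 0.0217391.
Normalizing constant: 0.25·0.0869565 + 0.416667·0.0473932 + 0.333333·0.0469148 = 0.0571246.
P(I | observation) = 0.0217391 / 0.0571246 = 0.380557.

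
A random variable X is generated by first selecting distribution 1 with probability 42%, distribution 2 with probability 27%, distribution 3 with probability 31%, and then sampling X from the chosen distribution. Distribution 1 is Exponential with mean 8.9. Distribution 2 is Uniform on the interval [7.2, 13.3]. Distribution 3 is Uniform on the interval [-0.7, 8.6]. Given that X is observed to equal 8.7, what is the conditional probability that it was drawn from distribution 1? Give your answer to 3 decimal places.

Likelihoods f(8.7 | ·): 1: 0.0422742; 2: 0.163934; 3: 0.
Posterior ∝ prior × likelihood. Numerator for 1: 0.42·0.0422742 = 0.0177551.
Normalizing constant: 0.42·0.0422742 + 0.27·0.163934 + 0.31·0 = 0.0620174.
P(1 | observation) = 0.0177551 / 0.0620174 = 0.286293.

0.286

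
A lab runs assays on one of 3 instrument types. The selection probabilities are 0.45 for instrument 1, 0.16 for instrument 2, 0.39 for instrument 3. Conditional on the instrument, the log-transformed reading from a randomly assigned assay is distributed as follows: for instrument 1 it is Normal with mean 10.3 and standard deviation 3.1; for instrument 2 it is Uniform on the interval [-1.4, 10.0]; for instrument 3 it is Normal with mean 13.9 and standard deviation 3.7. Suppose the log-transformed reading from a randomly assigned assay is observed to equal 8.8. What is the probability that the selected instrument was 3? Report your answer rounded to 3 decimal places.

Likelihoods f(8.8 | ·): 1: 0.114474; 2: 0.0877193; 3: 0.0417008.
Posterior ∝ prior × likelihood. Numerator for 3: 0.39·0.0417008 = 0.0162633.
Normalizing constant: 0.45·0.114474 + 0.16·0.0877193 + 0.39·0.0417008 = 0.0818118.
P(3 | observation) = 0.0162633 / 0.0818118 = 0.198789.

0.199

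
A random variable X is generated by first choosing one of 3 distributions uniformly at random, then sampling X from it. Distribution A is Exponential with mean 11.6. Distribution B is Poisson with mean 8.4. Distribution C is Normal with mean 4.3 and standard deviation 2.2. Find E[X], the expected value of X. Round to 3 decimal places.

8.100

Component means — A: 11.6; B: 8.4; C: 4.3.
E[X] = 0.333333·11.6 + 0.333333·8.4 + 0.333333·4.3 = 8.1.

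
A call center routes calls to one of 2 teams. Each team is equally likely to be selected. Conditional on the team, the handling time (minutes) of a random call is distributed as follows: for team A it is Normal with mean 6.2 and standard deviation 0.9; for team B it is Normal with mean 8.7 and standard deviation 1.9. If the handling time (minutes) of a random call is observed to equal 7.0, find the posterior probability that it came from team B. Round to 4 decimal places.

0.3203

Likelihoods f(7.0 | ·): A: 0.298603; B: 0.140708.
Posterior ∝ prior × likelihood. Numerator for B: 0.5·0.140708 = 0.0703539.
Normalizing constant: 0.5·0.298603 + 0.5·0.140708 = 0.219656.
P(B | observation) = 0.0703539 / 0.219656 = 0.320292.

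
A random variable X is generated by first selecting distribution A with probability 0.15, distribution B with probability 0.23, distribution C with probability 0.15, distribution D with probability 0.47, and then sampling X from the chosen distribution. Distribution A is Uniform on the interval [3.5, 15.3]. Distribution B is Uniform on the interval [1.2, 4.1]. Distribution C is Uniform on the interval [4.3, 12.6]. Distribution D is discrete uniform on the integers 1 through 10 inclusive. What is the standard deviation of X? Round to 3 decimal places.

Per component, A: μ=9.4, E[X²]=99.9633; B: μ=2.65, E[X²]=7.72333; C: μ=8.45, E[X²]=77.1433; D: μ=5.5, E[X²]=38.5.
E[X] = 0.15·9.4 + 0.23·2.65 + 0.15·8.45 + 0.47·5.5 = 5.872.
E[X²] = 0.15·99.9633 + 0.23·7.72333 + 0.15·77.1433 + 0.47·38.5 = 46.4374.
Var(X) = E[X²] − (E[X])² = 46.4374 − 34.4804 = 11.957.
SD(X) = √11.957 = 3.45789.

3.458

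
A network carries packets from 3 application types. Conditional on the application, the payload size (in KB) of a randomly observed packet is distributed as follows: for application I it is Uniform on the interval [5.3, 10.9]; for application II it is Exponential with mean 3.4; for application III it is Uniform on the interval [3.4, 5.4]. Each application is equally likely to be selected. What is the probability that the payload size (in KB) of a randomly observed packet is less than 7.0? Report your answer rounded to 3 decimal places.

0.725

Conditional on each application, P(X < 7.0): I: 0.303571; II: 0.872396; III: 1.
By total probability, P(X < 7.0) = 0.333333·0.303571 + 0.333333·0.872396 + 0.333333·1 = 0.725322.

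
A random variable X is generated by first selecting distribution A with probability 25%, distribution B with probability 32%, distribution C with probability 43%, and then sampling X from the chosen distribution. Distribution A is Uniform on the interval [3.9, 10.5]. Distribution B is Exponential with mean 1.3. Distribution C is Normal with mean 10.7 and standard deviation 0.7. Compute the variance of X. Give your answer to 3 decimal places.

17.919

Per component, A: μ=7.2, E[X²]=55.47; B: μ=1.3, E[X²]=3.38; C: μ=10.7, E[X²]=114.98.
E[X] = 0.25·7.2 + 0.32·1.3 + 0.43·10.7 = 6.817.
E[X²] = 0.25·55.47 + 0.32·3.38 + 0.43·114.98 = 64.3905.
Var(X) = E[X²] − (E[X])² = 64.3905 − 46.4715 = 17.919.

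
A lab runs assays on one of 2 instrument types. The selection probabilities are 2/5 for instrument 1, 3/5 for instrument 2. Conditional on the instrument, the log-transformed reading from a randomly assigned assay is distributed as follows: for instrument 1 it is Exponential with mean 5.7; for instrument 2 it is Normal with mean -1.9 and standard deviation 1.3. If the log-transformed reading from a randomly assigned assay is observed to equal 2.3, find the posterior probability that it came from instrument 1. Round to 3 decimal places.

Likelihoods f(2.3 | ·): 1: 0.117188; 2: 0.00166116.
Posterior ∝ prior × likelihood. Numerator for 1: 0.4·0.117188 = 0.0468752.
Normalizing constant: 0.4·0.117188 + 0.6·0.00166116 = 0.0478719.
P(1 | observation) = 0.0468752 / 0.0478719 = 0.97918.

0.979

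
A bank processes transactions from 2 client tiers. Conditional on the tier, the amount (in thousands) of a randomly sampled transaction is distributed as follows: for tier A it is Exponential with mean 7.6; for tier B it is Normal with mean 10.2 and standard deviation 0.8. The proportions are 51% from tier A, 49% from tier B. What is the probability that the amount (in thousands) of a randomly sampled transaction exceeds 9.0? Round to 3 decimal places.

0.613

Conditional on each tier, P(X > 9.0): A: 0.305988; B: 0.933193.
By total probability, P(X > 9.0) = 0.51·0.305988 + 0.49·0.933193 = 0.613318.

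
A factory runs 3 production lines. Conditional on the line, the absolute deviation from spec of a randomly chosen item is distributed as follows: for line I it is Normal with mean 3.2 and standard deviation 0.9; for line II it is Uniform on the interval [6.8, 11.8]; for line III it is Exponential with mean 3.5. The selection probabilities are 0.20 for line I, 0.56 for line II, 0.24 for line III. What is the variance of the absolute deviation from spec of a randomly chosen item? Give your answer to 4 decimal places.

Per component, I: μ=3.2, E[X²]=11.05; II: μ=9.3, E[X²]=88.5733; III: μ=3.5, E[X²]=24.5.
E[X] = 0.2·3.2 + 0.56·9.3 + 0.24·3.5 = 6.688.
E[X²] = 0.2·11.05 + 0.56·88.5733 + 0.24·24.5 = 57.6911.
Var(X) = E[X²] − (E[X])² = 57.6911 − 44.7293 = 12.9617.

12.9617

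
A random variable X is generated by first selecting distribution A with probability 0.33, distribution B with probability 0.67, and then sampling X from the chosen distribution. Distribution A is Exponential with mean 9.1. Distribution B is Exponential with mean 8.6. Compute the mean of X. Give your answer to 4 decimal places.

8.7650

Component means — A: 9.1; B: 8.6.
E[X] = 0.33·9.1 + 0.67·8.6 = 8.765.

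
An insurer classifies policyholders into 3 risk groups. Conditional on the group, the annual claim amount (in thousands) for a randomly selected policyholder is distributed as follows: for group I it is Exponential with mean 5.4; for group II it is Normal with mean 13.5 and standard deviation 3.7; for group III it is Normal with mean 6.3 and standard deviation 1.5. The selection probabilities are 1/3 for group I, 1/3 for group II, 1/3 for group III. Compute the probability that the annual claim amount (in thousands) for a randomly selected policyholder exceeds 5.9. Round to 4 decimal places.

0.6402

Conditional on each group, P(X > 5.9): I: 0.335346; II: 0.980015; III: 0.605137.
By total probability, P(X > 5.9) = 0.333333·0.335346 + 0.333333·0.980015 + 0.333333·0.605137 = 0.640166.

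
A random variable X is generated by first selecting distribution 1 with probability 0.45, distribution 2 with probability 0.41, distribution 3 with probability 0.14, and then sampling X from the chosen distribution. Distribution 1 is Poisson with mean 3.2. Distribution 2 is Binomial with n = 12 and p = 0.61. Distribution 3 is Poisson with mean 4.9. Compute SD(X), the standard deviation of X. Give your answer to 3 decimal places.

2.636

Per component, 1: μ=3.2, E[X²]=13.44; 2: μ=7.32, E[X²]=56.4372; 3: μ=4.9, E[X²]=28.91.
E[X] = 0.45·3.2 + 0.41·7.32 + 0.14·4.9 = 5.1272.
E[X²] = 0.45·13.44 + 0.41·56.4372 + 0.14·28.91 = 33.2347.
Var(X) = E[X²] − (E[X])² = 33.2347 − 26.2882 = 6.94647.
SD(X) = √6.94647 = 2.63562.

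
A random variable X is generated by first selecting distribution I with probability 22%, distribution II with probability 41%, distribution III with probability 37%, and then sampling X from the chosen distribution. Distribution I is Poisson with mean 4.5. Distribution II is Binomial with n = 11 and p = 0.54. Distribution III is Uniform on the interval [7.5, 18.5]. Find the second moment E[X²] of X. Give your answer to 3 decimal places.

87.292

For each component E[X²] = Var + (mean)², giving I: 24.75; II: 38.016; III: 179.083.
Overall E[X²] = 0.22·24.75 + 0.41·38.016 + 0.37·179.083 = 87.2924.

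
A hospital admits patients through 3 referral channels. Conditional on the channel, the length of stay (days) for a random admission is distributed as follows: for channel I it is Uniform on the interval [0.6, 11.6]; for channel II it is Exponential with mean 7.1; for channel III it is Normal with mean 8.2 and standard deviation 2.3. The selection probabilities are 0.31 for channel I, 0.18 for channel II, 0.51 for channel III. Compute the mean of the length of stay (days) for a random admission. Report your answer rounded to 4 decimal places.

Component means — I: 6.1; II: 7.1; III: 8.2.
E[X] = 0.31·6.1 + 0.18·7.1 + 0.51·8.2 = 7.351.

7.3510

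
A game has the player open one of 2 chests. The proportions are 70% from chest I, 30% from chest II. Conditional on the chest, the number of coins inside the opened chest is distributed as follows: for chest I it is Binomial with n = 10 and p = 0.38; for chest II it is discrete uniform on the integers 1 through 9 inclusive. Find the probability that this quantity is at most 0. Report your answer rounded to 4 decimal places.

Conditional on each chest, P(X ≤ 0): I: 0.00839299; II: 0.
By total probability, P(X ≤ 0) = 0.7·0.00839299 + 0.3·0 = 0.0058751.

0.0059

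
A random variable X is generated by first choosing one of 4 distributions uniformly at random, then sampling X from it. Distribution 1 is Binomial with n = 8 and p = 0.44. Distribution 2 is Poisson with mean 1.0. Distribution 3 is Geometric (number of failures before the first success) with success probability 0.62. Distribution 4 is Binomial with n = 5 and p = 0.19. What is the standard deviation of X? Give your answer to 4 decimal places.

1.5927

Per component, 1: μ=3.52, E[X²]=14.3616; 2: μ=1, E[X²]=2; 3: μ=0.612903, E[X²]=1.3642; 4: μ=0.95, E[X²]=1.672.
E[X] = 0.25·3.52 + 0.25·1 + 0.25·0.612903 + 0.25·0.95 = 1.52073.
E[X²] = 0.25·14.3616 + 0.25·2 + 0.25·1.3642 + 0.25·1.672 = 4.84945.
Var(X) = E[X²] − (E[X])² = 4.84945 − 2.31261 = 2.53684.
SD(X) = √2.53684 = 1.59275.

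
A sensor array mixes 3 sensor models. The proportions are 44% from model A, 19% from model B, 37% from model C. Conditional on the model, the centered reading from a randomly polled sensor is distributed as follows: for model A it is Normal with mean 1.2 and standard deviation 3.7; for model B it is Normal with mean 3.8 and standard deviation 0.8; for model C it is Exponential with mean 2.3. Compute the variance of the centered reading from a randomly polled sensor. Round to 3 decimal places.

9.023

Per component, A: μ=1.2, E[X²]=15.13; B: μ=3.8, E[X²]=15.08; C: μ=2.3, E[X²]=10.58.
E[X] = 0.44·1.2 + 0.19·3.8 + 0.37·2.3 = 2.101.
E[X²] = 0.44·15.13 + 0.19·15.08 + 0.37·10.58 = 13.437.
Var(X) = E[X²] − (E[X])² = 13.437 − 4.4142 = 9.0228.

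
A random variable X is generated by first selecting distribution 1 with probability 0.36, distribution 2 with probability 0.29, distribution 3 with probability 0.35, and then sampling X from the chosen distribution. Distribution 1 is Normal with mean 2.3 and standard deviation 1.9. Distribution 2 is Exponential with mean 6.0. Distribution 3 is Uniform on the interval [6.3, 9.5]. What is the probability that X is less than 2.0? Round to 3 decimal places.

0.240

Conditional on each component, P(X < 2.0): 1: 0.43727; 2: 0.283469; 3: 0.
By total probability, P(X < 2.0) = 0.36·0.43727 + 0.29·0.283469 + 0.35·0 = 0.239623.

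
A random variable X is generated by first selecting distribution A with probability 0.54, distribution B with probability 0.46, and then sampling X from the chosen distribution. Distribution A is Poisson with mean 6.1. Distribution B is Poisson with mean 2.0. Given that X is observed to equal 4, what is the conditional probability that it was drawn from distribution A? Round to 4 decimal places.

Likelihoods P(X=4 | ·): A: 0.129393; B: 0.0902235.
Posterior ∝ prior × likelihood. Numerator for A: 0.54·0.129393 = 0.0698724.
Normalizing constant: 0.54·0.129393 + 0.46·0.0902235 = 0.111375.
P(A | observation) = 0.0698724 / 0.111375 = 0.62736.

0.6274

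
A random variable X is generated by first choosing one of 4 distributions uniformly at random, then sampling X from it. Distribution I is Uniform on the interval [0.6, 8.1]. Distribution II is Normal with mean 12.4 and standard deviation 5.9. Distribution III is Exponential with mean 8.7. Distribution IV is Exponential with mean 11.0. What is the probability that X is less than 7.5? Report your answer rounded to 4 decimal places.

Conditional on each component, P(X < 7.5): I: 0.92; II: 0.203126; III: 0.577713; IV: 0.494303.
By total probability, P(X < 7.5) = 0.25·0.92 + 0.25·0.203126 + 0.25·0.577713 + 0.25·0.494303 = 0.548785.

0.5488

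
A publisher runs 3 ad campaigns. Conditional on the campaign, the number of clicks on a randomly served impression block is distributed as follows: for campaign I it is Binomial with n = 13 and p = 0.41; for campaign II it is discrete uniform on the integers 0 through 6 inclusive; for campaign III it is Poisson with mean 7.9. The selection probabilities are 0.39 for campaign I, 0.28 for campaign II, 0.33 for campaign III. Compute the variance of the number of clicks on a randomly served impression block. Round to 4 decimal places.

8.6148

Per component, I: μ=5.33, E[X²]=31.5536; II: μ=3, E[X²]=13; III: μ=7.9, E[X²]=70.31.
E[X] = 0.39·5.33 + 0.28·3 + 0.33·7.9 = 5.5257.
E[X²] = 0.39·31.5536 + 0.28·13 + 0.33·70.31 = 39.1482.
Var(X) = E[X²] − (E[X])² = 39.1482 − 30.5334 = 8.61484.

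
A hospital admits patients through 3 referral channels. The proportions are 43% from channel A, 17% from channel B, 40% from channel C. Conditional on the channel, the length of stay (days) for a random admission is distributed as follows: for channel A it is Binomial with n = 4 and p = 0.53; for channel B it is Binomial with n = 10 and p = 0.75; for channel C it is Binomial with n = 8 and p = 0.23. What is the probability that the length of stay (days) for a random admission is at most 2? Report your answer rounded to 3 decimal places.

0.567

Conditional on each channel, P(X ≤ 2): A: 0.641206; B: 0.000415802; C: 0.727582.
By total probability, P(X ≤ 2) = 0.43·0.641206 + 0.17·0.000415802 + 0.4·0.727582 = 0.566822.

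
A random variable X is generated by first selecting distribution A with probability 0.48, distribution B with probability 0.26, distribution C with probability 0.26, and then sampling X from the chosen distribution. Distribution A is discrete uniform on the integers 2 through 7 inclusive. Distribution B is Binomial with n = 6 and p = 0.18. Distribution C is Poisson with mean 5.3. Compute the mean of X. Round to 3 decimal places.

Component means — A: 4.5; B: 1.08; C: 5.3.
E[X] = 0.48·4.5 + 0.26·1.08 + 0.26·5.3 = 3.8188.

3.819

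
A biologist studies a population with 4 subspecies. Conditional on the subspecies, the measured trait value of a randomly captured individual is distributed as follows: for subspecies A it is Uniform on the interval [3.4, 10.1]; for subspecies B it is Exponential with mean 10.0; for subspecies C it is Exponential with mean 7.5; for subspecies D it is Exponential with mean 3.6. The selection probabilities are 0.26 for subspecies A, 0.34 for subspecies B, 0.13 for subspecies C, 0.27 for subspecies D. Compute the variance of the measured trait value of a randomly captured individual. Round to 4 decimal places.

52.0039

Per component, A: μ=6.75, E[X²]=49.3033; B: μ=10, E[X²]=200; C: μ=7.5, E[X²]=112.5; D: μ=3.6, E[X²]=25.92.
E[X] = 0.26·6.75 + 0.34·10 + 0.13·7.5 + 0.27·3.6 = 7.102.
E[X²] = 0.26·49.3033 + 0.34·200 + 0.13·112.5 + 0.27·25.92 = 102.442.
Var(X) = E[X²] − (E[X])² = 102.442 − 50.4384 = 52.0039.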